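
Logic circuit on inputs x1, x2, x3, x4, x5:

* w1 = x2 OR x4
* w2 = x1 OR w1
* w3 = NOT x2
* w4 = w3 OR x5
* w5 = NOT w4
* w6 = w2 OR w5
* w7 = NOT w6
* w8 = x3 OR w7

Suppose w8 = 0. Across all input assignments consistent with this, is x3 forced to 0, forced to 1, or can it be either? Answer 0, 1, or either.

w8 = x3 OR w7 must be 0, so both x3 = 0 and w7 = 0.
Every assignment with w8 = 0 has x3 = 0; there are 14 such assignment(s).

0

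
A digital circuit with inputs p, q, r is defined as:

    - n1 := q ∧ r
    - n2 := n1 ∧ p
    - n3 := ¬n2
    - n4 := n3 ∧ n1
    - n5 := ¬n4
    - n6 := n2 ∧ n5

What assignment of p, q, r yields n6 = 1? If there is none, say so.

p=1 q=1 r=1

Check with p=1 q=1 r=1:
n1 = q ∧ r = 1 ∧ 1 = 1
n2 = n1 ∧ p = 1 ∧ 1 = 1
n3 = ¬n2 = ¬1 = 0
n4 = n3 ∧ n1 = 0 ∧ 1 = 0
n5 = ¬n4 = ¬0 = 1
n6 = n2 ∧ n5 = 1 ∧ 1 = 1
So n6 = 1 as required.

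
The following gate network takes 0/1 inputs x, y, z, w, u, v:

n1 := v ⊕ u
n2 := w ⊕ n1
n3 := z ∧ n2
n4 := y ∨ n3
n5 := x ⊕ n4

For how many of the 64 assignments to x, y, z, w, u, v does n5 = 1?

n5 = x ⊕ n4 must be 1, so x and n4 differ.
Enumerating the 64 input combinations, 32 give n5 = 1 and 32 give n5 = 0.

32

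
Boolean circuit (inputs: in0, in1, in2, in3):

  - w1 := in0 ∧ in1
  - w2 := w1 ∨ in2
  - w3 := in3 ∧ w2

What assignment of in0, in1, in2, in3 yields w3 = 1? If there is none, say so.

Check with in0=0 in1=0 in2=1 in3=1:
w1 = in0 ∧ in1 = 0 ∧ 0 = 0
w2 = w1 ∨ in2 = 0 ∨ 1 = 1
w3 = in3 ∧ w2 = 1 ∧ 1 = 1
So w3 = 1 as required.

in0=0 in1=0 in2=1 in3=1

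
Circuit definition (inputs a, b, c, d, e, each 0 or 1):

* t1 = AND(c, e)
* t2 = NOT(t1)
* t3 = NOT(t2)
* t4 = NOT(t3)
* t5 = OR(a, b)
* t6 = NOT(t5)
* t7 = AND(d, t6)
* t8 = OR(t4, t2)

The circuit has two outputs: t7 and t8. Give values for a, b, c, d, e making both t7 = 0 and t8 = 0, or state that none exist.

Check with a=1, b=1, c=1, d=1, e=1:
t1 = AND(c, e) = AND(1, 1) = 1
t2 = NOT(t1) = NOT 1 = 0
t3 = NOT(t2) = NOT 0 = 1
t4 = NOT(t3) = NOT 1 = 0
t5 = OR(a, b) = OR(1, 1) = 1
t6 = NOT(t5) = NOT 1 = 0
t7 = AND(d, t6) = AND(1, 0) = 0
t8 = OR(t4, t2) = OR(0, 0) = 0
So t7 = 0 and t8 = 0.

a=1, b=1, c=1, d=1, e=1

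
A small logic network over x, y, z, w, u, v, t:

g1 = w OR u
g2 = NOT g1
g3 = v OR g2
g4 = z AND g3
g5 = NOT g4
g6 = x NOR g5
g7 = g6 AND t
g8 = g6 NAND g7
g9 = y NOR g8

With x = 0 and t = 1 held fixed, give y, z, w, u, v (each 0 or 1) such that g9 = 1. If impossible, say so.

Check with x = 0 and t = 1 and y=0, z=1, w=0, u=0, v=0:
g1 = w OR u = 0 OR 0 = 0
g2 = NOT g1 = NOT 0 = 1
g3 = v OR g2 = 0 OR 1 = 1
g4 = z AND g3 = 1 AND 1 = 1
g5 = NOT g4 = NOT 1 = 0
g6 = x NOR g5 = 0 NOR 0 = 1
g7 = g6 AND t = 1 AND 1 = 1
g8 = g6 NAND g7 = 1 NAND 1 = 0
g9 = y NOR g8 = 0 NOR 0 = 1
So g9 = 1.

y=0 z=1 w=0 u=0 v=0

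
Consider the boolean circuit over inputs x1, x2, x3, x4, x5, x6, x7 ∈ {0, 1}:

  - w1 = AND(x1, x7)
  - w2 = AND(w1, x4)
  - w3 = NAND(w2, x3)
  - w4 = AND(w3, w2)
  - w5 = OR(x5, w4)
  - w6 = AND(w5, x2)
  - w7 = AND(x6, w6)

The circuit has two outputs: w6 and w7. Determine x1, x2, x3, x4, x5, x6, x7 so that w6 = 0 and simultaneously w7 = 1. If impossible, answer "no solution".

no solution exists

Across all 128 input combinations, none give both w6 = 0 and w7 = 1.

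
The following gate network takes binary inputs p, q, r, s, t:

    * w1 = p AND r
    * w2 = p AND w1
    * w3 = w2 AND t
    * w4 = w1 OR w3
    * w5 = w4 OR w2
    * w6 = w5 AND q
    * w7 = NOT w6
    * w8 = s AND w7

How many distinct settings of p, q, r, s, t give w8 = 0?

w8 = s AND w7 must be 0, so at least one of s, w7 is 0.
Enumerating the 32 input combinations, 18 give w8 = 0 and 14 give w8 = 1.

18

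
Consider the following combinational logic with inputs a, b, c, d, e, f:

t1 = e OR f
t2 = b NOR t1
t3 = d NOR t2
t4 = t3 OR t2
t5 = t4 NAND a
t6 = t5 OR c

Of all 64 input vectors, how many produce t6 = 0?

t6 = t5 OR c must be 0, so both t5 = 0 and c = 0.
t5 = t4 NAND a must be 0, so both t4 = 1 and a = 1.
t4 = t3 OR t2 must be 1, so at least one of t3, t2 is 1.
Enumerating the 64 input combinations, 9 give t6 = 0 and 55 give t6 = 1.

9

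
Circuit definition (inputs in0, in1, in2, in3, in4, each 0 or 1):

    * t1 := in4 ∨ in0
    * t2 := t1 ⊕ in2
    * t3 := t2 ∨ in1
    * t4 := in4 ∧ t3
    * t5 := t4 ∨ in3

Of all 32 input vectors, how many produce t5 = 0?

10

t5 = t4 ∨ in3 must be 0, so both t4 = 0 and in3 = 0.
t4 = in4 ∧ t3 must be 0, so at least one of in4, t3 is 0.
Enumerating the 32 input combinations, 10 give t5 = 0 and 22 give t5 = 1.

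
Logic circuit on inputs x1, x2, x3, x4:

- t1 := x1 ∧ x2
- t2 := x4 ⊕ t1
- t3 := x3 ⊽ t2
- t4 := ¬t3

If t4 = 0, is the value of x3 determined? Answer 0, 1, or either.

t4 = ¬t3 must be 0, so t3 = 1.
t3 = x3 ⊽ t2 must be 1, so both x3 = 0 and t2 = 0.
t2 = x4 ⊕ t1 must be 0, so x4 and t1 are equal.
Every assignment with t4 = 0 has x3 = 0; there are 4 such assignment(s).
  x1=0, x2=0, x3=0, x4=0
  x1=0, x2=1, x3=0, x4=0
  x1=1, x2=0, x3=0, x4=0
  x1=1, x2=1, x3=0, x4=1

0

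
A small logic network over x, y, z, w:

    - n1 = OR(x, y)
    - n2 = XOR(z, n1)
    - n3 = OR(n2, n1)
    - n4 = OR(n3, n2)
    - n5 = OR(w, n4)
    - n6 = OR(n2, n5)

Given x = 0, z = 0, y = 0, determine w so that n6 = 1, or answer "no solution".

n6 = OR(n2, n5) must be 1, so at least one of n2, n5 is 1.
Check with x = 0, z = 0, y = 0 and w=1:
n1 = OR(x, y) = OR(0, 0) = 0
n2 = XOR(z, n1) = XOR(0, 0) = 0
n3 = OR(n2, n1) = OR(0, 0) = 0
n4 = OR(n3, n2) = OR(0, 0) = 0
n5 = OR(w, n4) = OR(1, 0) = 1
n6 = OR(n2, n5) = OR(0, 1) = 1
So n6 = 1.

w=1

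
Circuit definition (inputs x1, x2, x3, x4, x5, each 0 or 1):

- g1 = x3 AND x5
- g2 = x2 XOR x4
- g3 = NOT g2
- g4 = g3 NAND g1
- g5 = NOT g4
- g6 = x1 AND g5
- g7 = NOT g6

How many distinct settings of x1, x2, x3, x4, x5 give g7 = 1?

30

g7 = NOT g6 must be 1, so g6 = 0.
g6 = x1 AND g5 must be 0, so at least one of x1, g5 is 0.
Enumerating the 32 input combinations, 30 give g7 = 1 and 2 give g7 = 0.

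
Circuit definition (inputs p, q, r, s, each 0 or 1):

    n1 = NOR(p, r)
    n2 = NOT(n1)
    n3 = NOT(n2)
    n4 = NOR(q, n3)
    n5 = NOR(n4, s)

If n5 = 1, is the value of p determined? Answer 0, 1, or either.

either

Both values of p occur among assignments with n5 = 1:
  p=0: p=0, q=0, r=0, s=0
  p=1: p=1, q=1, r=0, s=0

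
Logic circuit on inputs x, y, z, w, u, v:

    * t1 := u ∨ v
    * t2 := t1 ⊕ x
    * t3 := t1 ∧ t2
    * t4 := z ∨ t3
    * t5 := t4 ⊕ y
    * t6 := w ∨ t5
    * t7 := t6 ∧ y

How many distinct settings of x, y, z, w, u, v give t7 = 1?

21

t7 = t6 ∧ y must be 1, so both t6 = 1 and y = 1.
t6 = w ∨ t5 must be 1, so at least one of w, t5 is 1.
Enumerating the 64 input combinations, 21 give t7 = 1 and 43 give t7 = 0.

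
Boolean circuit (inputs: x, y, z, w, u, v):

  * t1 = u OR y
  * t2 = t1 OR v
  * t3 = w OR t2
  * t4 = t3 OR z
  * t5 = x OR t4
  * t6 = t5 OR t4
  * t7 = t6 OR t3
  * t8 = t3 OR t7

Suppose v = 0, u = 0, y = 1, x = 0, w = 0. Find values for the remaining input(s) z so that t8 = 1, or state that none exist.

z=1

Check with v = 0, u = 0, y = 1, x = 0, w = 0 and z=1:
t1 = u OR y = 0 OR 1 = 1
t2 = t1 OR v = 1 OR 0 = 1
t3 = w OR t2 = 0 OR 1 = 1
t4 = t3 OR z = 1 OR 1 = 1
t5 = x OR t4 = 0 OR 1 = 1
t6 = t5 OR t4 = 1 OR 1 = 1
t7 = t6 OR t3 = 1 OR 1 = 1
t8 = t3 OR t7 = 1 OR 1 = 1
So t8 = 1.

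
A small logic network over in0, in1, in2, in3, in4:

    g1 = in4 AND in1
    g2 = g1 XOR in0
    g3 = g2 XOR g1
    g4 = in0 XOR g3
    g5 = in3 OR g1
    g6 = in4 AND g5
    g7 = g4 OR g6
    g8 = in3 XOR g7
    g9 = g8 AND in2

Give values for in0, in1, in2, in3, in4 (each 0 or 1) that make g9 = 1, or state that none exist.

g9 = g8 AND in2 must be 1, so both g8 = 1 and in2 = 1.
g8 = in3 XOR g7 must be 1, so in3 and g7 differ.
Check with in0=1, in1=1, in2=1, in3=0, in4=1:
g1 = in4 AND in1 = 1 AND 1 = 1
g2 = g1 XOR in0 = 1 XOR 1 = 0
g3 = g2 XOR g1 = 0 XOR 1 = 1
g4 = in0 XOR g3 = 1 XOR 1 = 0
g5 = in3 OR g1 = 0 OR 1 = 1
g6 = in4 AND g5 = 1 AND 1 = 1
g7 = g4 OR g6 = 0 OR 1 = 1
g8 = in3 XOR g7 = 0 XOR 1 = 1
g9 = g8 AND in2 = 1 AND 1 = 1
So g9 = 1 as required.

in0=1, in1=1, in2=1, in3=0, in4=1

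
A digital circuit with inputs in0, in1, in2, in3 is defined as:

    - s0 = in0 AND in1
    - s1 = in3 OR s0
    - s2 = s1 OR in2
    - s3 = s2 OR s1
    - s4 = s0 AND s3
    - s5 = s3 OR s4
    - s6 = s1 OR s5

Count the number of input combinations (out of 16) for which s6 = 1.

13

s6 = s1 OR s5 must be 1, so at least one of s1, s5 is 1.
Enumerating the 16 input combinations, 13 give s6 = 1 and 3 give s6 = 0.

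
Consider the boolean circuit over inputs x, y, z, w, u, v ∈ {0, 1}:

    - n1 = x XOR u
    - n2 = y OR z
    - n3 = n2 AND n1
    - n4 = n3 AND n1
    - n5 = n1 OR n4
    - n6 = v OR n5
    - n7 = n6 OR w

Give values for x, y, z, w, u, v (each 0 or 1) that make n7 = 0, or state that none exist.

x=0, y=1, z=0, w=0, u=0, v=0

n7 = n6 OR w must be 0, so both n6 = 0 and w = 0.
n6 = v OR n5 must be 0, so both v = 0 and n5 = 0.
n5 = n1 OR n4 must be 0, so both n1 = 0 and n4 = 0.
Check with x=0, y=1, z=0, w=0, u=0, v=0:
n1 = x XOR u = 0 XOR 0 = 0
n2 = y OR z = 1 OR 0 = 1
n3 = n2 AND n1 = 1 AND 0 = 0
n4 = n3 AND n1 = 0 AND 0 = 0
n5 = n1 OR n4 = 0 OR 0 = 0
n6 = v OR n5 = 0 OR 0 = 0
n7 = n6 OR w = 0 OR 0 = 0
So n7 = 0 as required.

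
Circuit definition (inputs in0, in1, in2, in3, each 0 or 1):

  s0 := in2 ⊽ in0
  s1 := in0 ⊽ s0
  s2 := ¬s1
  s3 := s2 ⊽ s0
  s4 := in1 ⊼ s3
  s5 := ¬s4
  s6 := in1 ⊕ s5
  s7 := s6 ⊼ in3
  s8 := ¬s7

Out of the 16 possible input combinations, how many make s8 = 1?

s8 = ¬s7 must be 1, so s7 = 0.
Satisfying assignments:
  in0=0, in1=1, in2=0, in3=1
  in0=1, in1=1, in2=0, in3=1
  in0=1, in1=1, in2=1, in3=1

3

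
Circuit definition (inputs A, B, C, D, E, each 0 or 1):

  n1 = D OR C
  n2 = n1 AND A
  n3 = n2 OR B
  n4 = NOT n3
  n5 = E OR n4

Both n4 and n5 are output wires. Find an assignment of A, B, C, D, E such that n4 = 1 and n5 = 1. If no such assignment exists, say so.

Check with A=0, B=0, C=1, D=0, E=1:
n1 = D OR C = 0 OR 1 = 1
n2 = n1 AND A = 1 AND 0 = 0
n3 = n2 OR B = 0 OR 0 = 0
n4 = NOT n3 = NOT 0 = 1
n5 = E OR n4 = 1 OR 1 = 1
So n4 = 1 and n5 = 1.

A=0, B=0, C=1, D=0, E=1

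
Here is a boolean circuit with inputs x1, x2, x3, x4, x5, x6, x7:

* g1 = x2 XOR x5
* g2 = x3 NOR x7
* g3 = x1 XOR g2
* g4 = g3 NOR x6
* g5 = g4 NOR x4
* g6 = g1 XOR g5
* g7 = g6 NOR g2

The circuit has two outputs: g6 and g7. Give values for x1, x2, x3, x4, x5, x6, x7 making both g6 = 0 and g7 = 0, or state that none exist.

x1=1 x2=1 x3=0 x4=1 x5=1 x6=1 x7=0

Check with x1=1 x2=1 x3=0 x4=1 x5=1 x6=1 x7=0:
g1 = x2 XOR x5 = 1 XOR 1 = 0
g2 = x3 NOR x7 = 0 NOR 0 = 1
g3 = x1 XOR g2 = 1 XOR 1 = 0
g4 = g3 NOR x6 = 0 NOR 1 = 0
g5 = g4 NOR x4 = 0 NOR 1 = 0
g6 = g1 XOR g5 = 0 XOR 0 = 0
g7 = g6 NOR g2 = 0 NOR 1 = 0
So g6 = 0 and g7 = 0.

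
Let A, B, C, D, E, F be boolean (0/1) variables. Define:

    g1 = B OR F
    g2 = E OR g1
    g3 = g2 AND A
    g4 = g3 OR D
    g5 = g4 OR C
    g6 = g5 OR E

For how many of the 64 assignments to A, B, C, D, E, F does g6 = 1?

g6 = g5 OR E must be 1, so at least one of g5, E is 1.
Enumerating the 64 input combinations, 59 give g6 = 1 and 5 give g6 = 0.

59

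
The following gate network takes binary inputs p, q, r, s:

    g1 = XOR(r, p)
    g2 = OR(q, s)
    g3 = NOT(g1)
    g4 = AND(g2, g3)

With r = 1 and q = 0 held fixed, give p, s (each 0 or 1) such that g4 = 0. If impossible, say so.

Check with r = 1 and q = 0 and p=1, s=0:
g1 = XOR(r, p) = XOR(1, 1) = 0
g2 = OR(q, s) = OR(0, 0) = 0
g3 = NOT(g1) = NOT 0 = 1
g4 = AND(g2, g3) = AND(0, 1) = 0
So g4 = 0.

p=1 s=0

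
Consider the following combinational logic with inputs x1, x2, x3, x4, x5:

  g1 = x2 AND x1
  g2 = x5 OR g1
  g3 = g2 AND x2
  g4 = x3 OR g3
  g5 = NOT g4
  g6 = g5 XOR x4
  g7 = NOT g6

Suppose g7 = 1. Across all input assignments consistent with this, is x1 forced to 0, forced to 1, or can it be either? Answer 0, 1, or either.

Both values of x1 occur among assignments with g7 = 1:
  x1=0: x1=0, x2=0, x3=0, x4=1, x5=0
  x1=1: x1=1, x2=0, x3=0, x4=1, x5=0

either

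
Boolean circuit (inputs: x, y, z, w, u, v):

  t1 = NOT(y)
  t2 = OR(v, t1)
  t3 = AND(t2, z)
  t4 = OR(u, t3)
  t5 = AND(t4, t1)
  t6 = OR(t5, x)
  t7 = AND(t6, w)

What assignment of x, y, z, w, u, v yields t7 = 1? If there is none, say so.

t7 = AND(t6, w) must be 1, so both t6 = 1 and w = 1.
t6 = OR(t5, x) must be 1, so at least one of t5, x is 1.
Check with x=1, y=1, z=0, w=1, u=0, v=1:
t1 = NOT(y) = NOT 1 = 0
t2 = OR(v, t1) = OR(1, 0) = 1
t3 = AND(t2, z) = AND(1, 0) = 0
t4 = OR(u, t3) = OR(0, 0) = 0
t5 = AND(t4, t1) = AND(0, 0) = 0
t6 = OR(t5, x) = OR(0, 1) = 1
t7 = AND(t6, w) = AND(1, 1) = 1
So t7 = 1 as required.

x=1, y=1, z=0, w=1, u=0, v=1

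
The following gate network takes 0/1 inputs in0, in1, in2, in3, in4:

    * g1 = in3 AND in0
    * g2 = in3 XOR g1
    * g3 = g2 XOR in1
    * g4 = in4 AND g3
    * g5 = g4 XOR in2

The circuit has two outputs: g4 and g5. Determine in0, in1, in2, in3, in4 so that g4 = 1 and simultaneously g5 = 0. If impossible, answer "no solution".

in0=0 in1=1 in2=1 in3=0 in4=1

Check with in0=0 in1=1 in2=1 in3=0 in4=1:
g1 = in3 AND in0 = 0 AND 0 = 0
g2 = in3 XOR g1 = 0 XOR 0 = 0
g3 = g2 XOR in1 = 0 XOR 1 = 1
g4 = in4 AND g3 = 1 AND 1 = 1
g5 = g4 XOR in2 = 1 XOR 1 = 0
So g4 = 1 and g5 = 0.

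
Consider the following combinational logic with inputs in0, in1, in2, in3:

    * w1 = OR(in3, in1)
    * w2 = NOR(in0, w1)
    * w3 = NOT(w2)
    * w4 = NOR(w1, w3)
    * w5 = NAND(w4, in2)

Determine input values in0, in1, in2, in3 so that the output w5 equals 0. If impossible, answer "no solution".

Check with in0=0, in1=0, in2=1, in3=0:
w1 = OR(in3, in1) = OR(0, 0) = 0
w2 = NOR(in0, w1) = NOR(0, 0) = 1
w3 = NOT(w2) = NOT 1 = 0
w4 = NOR(w1, w3) = NOR(0, 0) = 1
w5 = NAND(w4, in2) = NAND(1, 1) = 0
So w5 = 0 as required.

in0=0, in1=0, in2=1, in3=0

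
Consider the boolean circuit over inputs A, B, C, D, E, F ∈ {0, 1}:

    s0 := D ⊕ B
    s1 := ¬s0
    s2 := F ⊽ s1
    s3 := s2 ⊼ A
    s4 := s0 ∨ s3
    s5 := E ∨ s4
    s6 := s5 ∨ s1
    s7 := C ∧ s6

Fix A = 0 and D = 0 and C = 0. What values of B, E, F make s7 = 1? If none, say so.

no solution exists

With A = 0 and D = 0 and C = 0 fixed, none of the 8 settings of B, E, F give s7 = 1.
For example, with B=0, E=1, F=1:
s0 = D ⊕ B = 0 ⊕ 0 = 0
s1 = ¬s0 = ¬0 = 1
s2 = F ⊽ s1 = 1 ⊽ 1 = 0
s3 = s2 ⊼ A = 0 ⊼ 0 = 1
s4 = s0 ∨ s3 = 0 ∨ 1 = 1
s5 = E ∨ s4 = 1 ∨ 1 = 1
s6 = s5 ∨ s1 = 1 ∨ 1 = 1
s7 = C ∧ s6 = 0 ∧ 1 = 0
giving s7 = 0 ≠ 1.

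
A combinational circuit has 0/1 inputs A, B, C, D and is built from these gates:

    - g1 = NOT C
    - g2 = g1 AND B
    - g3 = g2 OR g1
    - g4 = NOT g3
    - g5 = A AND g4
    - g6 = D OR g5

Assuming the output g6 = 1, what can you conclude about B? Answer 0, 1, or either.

either

Both values of B occur among assignments with g6 = 1:
  B=0: A=0, B=0, C=0, D=1
  B=1: A=0, B=1, C=0, D=1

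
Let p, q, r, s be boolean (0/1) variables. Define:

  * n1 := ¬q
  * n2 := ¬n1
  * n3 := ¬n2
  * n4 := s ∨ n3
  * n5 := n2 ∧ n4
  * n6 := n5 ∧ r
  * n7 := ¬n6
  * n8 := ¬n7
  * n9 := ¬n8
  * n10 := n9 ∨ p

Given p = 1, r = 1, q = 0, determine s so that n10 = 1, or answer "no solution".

n10 = n9 ∨ p must be 1, so at least one of n9, p is 1.
Check with p = 1, r = 1, q = 0 and s=0:
n1 = ¬q = ¬0 = 1
n2 = ¬n1 = ¬1 = 0
n3 = ¬n2 = ¬0 = 1
n4 = s ∨ n3 = 0 ∨ 1 = 1
n5 = n2 ∧ n4 = 0 ∧ 1 = 0
n6 = n5 ∧ r = 0 ∧ 1 = 0
n7 = ¬n6 = ¬0 = 1
n8 = ¬n7 = ¬1 = 0
n9 = ¬n8 = ¬0 = 1
n10 = n9 ∨ p = 1 ∨ 1 = 1
So n10 = 1.

s=0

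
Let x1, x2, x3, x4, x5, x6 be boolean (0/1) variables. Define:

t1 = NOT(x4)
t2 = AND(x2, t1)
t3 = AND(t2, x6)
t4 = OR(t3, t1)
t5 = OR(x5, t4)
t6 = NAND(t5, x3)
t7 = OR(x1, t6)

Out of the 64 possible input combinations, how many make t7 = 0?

t7 = OR(x1, t6) must be 0, so both x1 = 0 and t6 = 0.
t6 = NAND(t5, x3) must be 0, so both t5 = 1 and x3 = 1.
Enumerating the 64 input combinations, 12 give t7 = 0 and 52 give t7 = 1.

12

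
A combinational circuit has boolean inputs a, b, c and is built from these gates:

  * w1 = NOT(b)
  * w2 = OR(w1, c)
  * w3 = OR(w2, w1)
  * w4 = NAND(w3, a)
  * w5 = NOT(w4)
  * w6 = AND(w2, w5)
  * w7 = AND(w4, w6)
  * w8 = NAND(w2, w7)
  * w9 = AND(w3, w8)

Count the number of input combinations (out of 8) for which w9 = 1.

6

w9 = AND(w3, w8) must be 1, so both w3 = 1 and w8 = 1.
Satisfying assignments:
  a=0, b=0, c=0
  a=0, b=0, c=1
  a=0, b=1, c=1
  a=1, b=0, c=0
  a=1, b=0, c=1
  a=1, b=1, c=1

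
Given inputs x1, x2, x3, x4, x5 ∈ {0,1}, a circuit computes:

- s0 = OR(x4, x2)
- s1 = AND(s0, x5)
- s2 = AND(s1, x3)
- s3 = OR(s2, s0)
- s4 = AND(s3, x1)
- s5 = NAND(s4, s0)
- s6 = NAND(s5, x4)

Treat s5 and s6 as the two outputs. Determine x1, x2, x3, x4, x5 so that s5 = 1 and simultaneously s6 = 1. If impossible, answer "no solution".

Check with x1=0 x2=1 x3=0 x4=0 x5=1:
s0 = OR(x4, x2) = OR(0, 1) = 1
s1 = AND(s0, x5) = AND(1, 1) = 1
s2 = AND(s1, x3) = AND(1, 0) = 0
s3 = OR(s2, s0) = OR(0, 1) = 1
s4 = AND(s3, x1) = AND(1, 0) = 0
s5 = NAND(s4, s0) = NAND(0, 1) = 1
s6 = NAND(s5, x4) = NAND(1, 0) = 1
So s5 = 1 and s6 = 1.

x1=0 x2=1 x3=0 x4=0 x5=1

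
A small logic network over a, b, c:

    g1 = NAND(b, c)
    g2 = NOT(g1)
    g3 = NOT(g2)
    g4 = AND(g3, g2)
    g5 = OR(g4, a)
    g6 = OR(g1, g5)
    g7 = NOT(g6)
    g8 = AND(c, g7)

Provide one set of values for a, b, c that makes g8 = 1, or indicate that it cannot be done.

g8 = AND(c, g7) must be 1, so both c = 1 and g7 = 1.
g7 = NOT(g6) must be 1, so g6 = 0.
g6 = OR(g1, g5) must be 0, so both g1 = 0 and g5 = 0.
Check with a=0, b=1, c=1:
g1 = NAND(b, c) = NAND(1, 1) = 0
g2 = NOT(g1) = NOT 0 = 1
g3 = NOT(g2) = NOT 1 = 0
g4 = AND(g3, g2) = AND(0, 1) = 0
g5 = OR(g4, a) = OR(0, 0) = 0
g6 = OR(g1, g5) = OR(0, 0) = 0
g7 = NOT(g6) = NOT 0 = 1
g8 = AND(c, g7) = AND(1, 1) = 1
So g8 = 1 as required.

a=0, b=1, c=1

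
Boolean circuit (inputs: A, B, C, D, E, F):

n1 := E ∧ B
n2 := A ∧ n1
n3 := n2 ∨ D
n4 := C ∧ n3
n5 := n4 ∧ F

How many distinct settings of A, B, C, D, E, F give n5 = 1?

n5 = n4 ∧ F must be 1, so both n4 = 1 and F = 1.
Enumerating the 64 input combinations, 9 give n5 = 1 and 55 give n5 = 0.

9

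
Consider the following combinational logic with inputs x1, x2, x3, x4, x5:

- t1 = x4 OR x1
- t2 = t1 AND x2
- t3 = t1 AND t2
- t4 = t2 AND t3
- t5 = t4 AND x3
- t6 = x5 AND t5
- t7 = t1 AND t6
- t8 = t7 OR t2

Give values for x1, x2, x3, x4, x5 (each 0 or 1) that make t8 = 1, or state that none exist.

x1=1, x2=1, x3=1, x4=0, x5=1

t8 = t7 OR t2 must be 1, so at least one of t7, t2 is 1.
Check with x1=1, x2=1, x3=1, x4=0, x5=1:
t1 = x4 OR x1 = 0 OR 1 = 1
t2 = t1 AND x2 = 1 AND 1 = 1
t3 = t1 AND t2 = 1 AND 1 = 1
t4 = t2 AND t3 = 1 AND 1 = 1
t5 = t4 AND x3 = 1 AND 1 = 1
t6 = x5 AND t5 = 1 AND 1 = 1
t7 = t1 AND t6 = 1 AND 1 = 1
t8 = t7 OR t2 = 1 OR 1 = 1
So t8 = 1 as required.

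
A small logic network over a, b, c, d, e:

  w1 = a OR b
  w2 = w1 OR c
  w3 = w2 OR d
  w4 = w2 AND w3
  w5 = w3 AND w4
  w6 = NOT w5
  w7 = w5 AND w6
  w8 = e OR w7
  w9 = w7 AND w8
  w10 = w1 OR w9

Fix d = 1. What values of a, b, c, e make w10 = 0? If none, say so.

a=0, b=0, c=0, e=0

w10 = w1 OR w9 must be 0, so both w1 = 0 and w9 = 0.
w1 = a OR b must be 0, so both a = 0 and b = 0.
Check with d = 1 and a=0, b=0, c=0, e=0:
w1 = a OR b = 0 OR 0 = 0
w2 = w1 OR c = 0 OR 0 = 0
w3 = w2 OR d = 0 OR 1 = 1
w4 = w2 AND w3 = 0 AND 1 = 0
w5 = w3 AND w4 = 1 AND 0 = 0
w6 = NOT w5 = NOT 0 = 1
w7 = w5 AND w6 = 0 AND 1 = 0
w8 = e OR w7 = 0 OR 0 = 0
w9 = w7 AND w8 = 0 AND 0 = 0
w10 = w1 OR w9 = 0 OR 0 = 0
So w10 = 0.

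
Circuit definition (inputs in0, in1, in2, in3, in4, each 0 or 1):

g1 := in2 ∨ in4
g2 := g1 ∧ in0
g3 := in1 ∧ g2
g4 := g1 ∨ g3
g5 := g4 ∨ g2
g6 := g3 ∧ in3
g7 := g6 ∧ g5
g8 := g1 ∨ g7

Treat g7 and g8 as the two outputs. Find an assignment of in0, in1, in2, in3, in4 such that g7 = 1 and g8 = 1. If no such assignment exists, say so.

Check with in0=1, in1=1, in2=0, in3=1, in4=1:
g1 = in2 ∨ in4 = 0 ∨ 1 = 1
g2 = g1 ∧ in0 = 1 ∧ 1 = 1
g3 = in1 ∧ g2 = 1 ∧ 1 = 1
g4 = g1 ∨ g3 = 1 ∨ 1 = 1
g5 = g4 ∨ g2 = 1 ∨ 1 = 1
g6 = g3 ∧ in3 = 1 ∧ 1 = 1
g7 = g6 ∧ g5 = 1 ∧ 1 = 1
g8 = g1 ∨ g7 = 1 ∨ 1 = 1
So g7 = 1 and g8 = 1.

in0=1, in1=1, in2=0, in3=1, in4=1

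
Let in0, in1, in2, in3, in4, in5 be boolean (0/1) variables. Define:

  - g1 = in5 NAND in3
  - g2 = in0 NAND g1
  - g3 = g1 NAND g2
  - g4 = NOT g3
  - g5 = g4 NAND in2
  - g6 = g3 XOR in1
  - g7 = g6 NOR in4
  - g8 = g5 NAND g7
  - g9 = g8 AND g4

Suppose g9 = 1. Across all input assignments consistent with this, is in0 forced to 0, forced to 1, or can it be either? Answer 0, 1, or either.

g9 = g8 AND g4 must be 1, so both g8 = 1 and g4 = 1.
g8 = g5 NAND g7 must be 1, so at least one of g5, g7 is 0.
Every assignment with g9 = 1 has in0 = 0; there are 21 such assignment(s).

0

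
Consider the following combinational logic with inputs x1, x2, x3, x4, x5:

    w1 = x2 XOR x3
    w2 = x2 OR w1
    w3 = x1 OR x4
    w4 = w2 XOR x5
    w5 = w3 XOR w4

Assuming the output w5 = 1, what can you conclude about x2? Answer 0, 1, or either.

either

Both values of x2 occur among assignments with w5 = 1:
  x2=0: x1=0, x2=0, x3=0, x4=0, x5=1
  x2=1: x1=0, x2=1, x3=0, x4=0, x5=0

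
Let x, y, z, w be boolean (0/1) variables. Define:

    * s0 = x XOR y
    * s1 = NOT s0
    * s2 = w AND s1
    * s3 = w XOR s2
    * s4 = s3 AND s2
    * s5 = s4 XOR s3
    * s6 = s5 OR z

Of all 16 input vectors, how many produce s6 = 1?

10

s6 = s5 OR z must be 1, so at least one of s5, z is 1.
Enumerating the 16 input combinations, 10 give s6 = 1 and 6 give s6 = 0.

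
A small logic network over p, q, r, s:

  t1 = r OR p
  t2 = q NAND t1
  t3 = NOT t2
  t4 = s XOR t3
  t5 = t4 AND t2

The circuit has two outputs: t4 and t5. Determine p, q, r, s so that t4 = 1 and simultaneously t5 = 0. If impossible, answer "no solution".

Check with p=0, q=1, r=1, s=0:
t1 = r OR p = 1 OR 0 = 1
t2 = q NAND t1 = 1 NAND 1 = 0
t3 = NOT t2 = NOT 0 = 1
t4 = s XOR t3 = 0 XOR 1 = 1
t5 = t4 AND t2 = 1 AND 0 = 0
So t4 = 1 and t5 = 0.

p=0, q=1, r=1, s=0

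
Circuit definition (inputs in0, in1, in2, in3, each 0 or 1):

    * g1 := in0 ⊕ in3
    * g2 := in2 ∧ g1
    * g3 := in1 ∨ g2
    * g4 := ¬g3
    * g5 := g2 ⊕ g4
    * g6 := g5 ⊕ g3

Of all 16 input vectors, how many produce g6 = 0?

4

g6 = g5 ⊕ g3 must be 0, so g5 and g3 are equal.
Satisfying assignments:
  in0=0, in1=0, in2=1, in3=1
  in0=0, in1=1, in2=1, in3=1
  in0=1, in1=0, in2=1, in3=0
  in0=1, in1=1, in2=1, in3=0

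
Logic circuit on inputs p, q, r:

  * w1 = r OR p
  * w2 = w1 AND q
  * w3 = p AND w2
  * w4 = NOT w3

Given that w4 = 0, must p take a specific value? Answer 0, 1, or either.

w4 = NOT w3 must be 0, so w3 = 1.
Every assignment with w4 = 0 has p = 1; there are 2 such assignment(s).
  p=1, q=1, r=0
  p=1, q=1, r=1

1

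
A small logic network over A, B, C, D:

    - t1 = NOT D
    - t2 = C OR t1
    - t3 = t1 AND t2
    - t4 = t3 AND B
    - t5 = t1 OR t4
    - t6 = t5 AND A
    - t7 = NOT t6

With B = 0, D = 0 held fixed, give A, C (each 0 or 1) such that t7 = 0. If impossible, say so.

A=1, C=0

t7 = NOT t6 must be 0, so t6 = 1.
t6 = t5 AND A must be 1, so both t5 = 1 and A = 1.
Check with B = 0, D = 0 and A=1, C=0:
t1 = NOT D = NOT 0 = 1
t2 = C OR t1 = 0 OR 1 = 1
t3 = t1 AND t2 = 1 AND 1 = 1
t4 = t3 AND B = 1 AND 0 = 0
t5 = t1 OR t4 = 1 OR 0 = 1
t6 = t5 AND A = 1 AND 1 = 1
t7 = NOT t6 = NOT 1 = 0
So t7 = 0.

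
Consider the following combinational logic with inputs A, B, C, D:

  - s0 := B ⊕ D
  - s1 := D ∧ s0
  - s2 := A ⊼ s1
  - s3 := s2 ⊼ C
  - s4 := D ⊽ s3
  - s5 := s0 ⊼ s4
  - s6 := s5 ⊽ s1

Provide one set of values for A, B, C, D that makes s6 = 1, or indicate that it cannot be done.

A=1, B=1, C=1, D=0

Check with A=1, B=1, C=1, D=0:
s0 = B ⊕ D = 1 ⊕ 0 = 1
s1 = D ∧ s0 = 0 ∧ 1 = 0
s2 = A ⊼ s1 = 1 ⊼ 0 = 1
s3 = s2 ⊼ C = 1 ⊼ 1 = 0
s4 = D ⊽ s3 = 0 ⊽ 0 = 1
s5 = s0 ⊼ s4 = 1 ⊼ 1 = 0
s6 = s5 ⊽ s1 = 0 ⊽ 0 = 1
So s6 = 1 as required.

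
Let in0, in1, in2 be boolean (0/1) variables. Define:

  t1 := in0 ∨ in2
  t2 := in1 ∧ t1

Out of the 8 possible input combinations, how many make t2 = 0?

5

t2 = in1 ∧ t1 must be 0, so at least one of in1, t1 is 0.
Satisfying assignments:
  in0=0, in1=0, in2=0
  in0=0, in1=0, in2=1
  in0=0, in1=1, in2=0
  in0=1, in1=0, in2=0
  in0=1, in1=0, in2=1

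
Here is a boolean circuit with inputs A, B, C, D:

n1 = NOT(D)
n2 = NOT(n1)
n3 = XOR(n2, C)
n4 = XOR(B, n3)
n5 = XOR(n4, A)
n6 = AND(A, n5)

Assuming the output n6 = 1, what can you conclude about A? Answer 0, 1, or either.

1

n6 = AND(A, n5) must be 1, so both A = 1 and n5 = 1.
Every assignment with n6 = 1 has A = 1; there are 4 such assignment(s).
  A=1, B=0, C=0, D=0
  A=1, B=0, C=1, D=1
  A=1, B=1, C=0, D=1
  A=1, B=1, C=1, D=0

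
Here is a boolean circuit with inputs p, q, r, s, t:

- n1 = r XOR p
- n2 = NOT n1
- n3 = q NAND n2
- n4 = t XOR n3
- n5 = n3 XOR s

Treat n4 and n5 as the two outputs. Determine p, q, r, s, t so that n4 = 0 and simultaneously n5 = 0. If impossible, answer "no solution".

Check with p=1, q=0, r=0, s=1, t=1:
n1 = r XOR p = 0 XOR 1 = 1
n2 = NOT n1 = NOT 1 = 0
n3 = q NAND n2 = 0 NAND 0 = 1
n4 = t XOR n3 = 1 XOR 1 = 0
n5 = n3 XOR s = 1 XOR 1 = 0
So n4 = 0 and n5 = 0.

p=1, q=0, r=0, s=1, t=1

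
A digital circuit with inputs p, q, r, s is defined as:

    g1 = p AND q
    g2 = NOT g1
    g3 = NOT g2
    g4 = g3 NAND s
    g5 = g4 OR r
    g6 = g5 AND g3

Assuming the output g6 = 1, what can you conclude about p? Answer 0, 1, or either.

g6 = g5 AND g3 must be 1, so both g5 = 1 and g3 = 1.
g5 = g4 OR r must be 1, so at least one of g4, r is 1.
g3 = NOT g2 must be 1, so g2 = 0.
Every assignment with g6 = 1 has p = 1; there are 3 such assignment(s).
  p=1, q=1, r=0, s=0
  p=1, q=1, r=1, s=0
  p=1, q=1, r=1, s=1

1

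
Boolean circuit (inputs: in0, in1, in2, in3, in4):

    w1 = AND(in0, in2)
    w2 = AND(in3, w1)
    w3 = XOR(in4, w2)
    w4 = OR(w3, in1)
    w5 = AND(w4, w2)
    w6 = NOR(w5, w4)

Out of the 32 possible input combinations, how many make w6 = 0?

w6 = NOR(w5, w4) must be 0, so at least one of w5, w4 is 1.
Enumerating the 32 input combinations, 24 give w6 = 0 and 8 give w6 = 1.

24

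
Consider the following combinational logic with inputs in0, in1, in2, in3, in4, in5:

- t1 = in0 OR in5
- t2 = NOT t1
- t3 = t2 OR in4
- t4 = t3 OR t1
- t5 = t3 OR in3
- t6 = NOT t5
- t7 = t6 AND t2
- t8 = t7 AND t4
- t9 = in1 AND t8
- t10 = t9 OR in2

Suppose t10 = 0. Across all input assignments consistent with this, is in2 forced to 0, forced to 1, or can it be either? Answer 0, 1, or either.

0

t10 = t9 OR in2 must be 0, so both t9 = 0 and in2 = 0.
t9 = in1 AND t8 must be 0, so at least one of in1, t8 is 0.
Every assignment with t10 = 0 has in2 = 0; there are 32 such assignment(s).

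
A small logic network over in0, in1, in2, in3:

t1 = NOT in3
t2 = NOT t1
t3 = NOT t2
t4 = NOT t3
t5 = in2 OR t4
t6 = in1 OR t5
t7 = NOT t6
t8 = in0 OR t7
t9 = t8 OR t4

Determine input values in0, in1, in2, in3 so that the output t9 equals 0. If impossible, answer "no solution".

in0=0, in1=1, in2=1, in3=0

Check with in0=0, in1=1, in2=1, in3=0:
t1 = NOT in3 = NOT 0 = 1
t2 = NOT t1 = NOT 1 = 0
t3 = NOT t2 = NOT 0 = 1
t4 = NOT t3 = NOT 1 = 0
t5 = in2 OR t4 = 1 OR 0 = 1
t6 = in1 OR t5 = 1 OR 1 = 1
t7 = NOT t6 = NOT 1 = 0
t8 = in0 OR t7 = 0 OR 0 = 0
t9 = t8 OR t4 = 0 OR 0 = 0
So t9 = 0 as required.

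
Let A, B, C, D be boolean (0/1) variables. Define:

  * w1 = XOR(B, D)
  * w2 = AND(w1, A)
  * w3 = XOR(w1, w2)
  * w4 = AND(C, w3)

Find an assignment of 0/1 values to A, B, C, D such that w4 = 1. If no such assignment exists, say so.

A=0, B=1, C=1, D=0

Check with A=0, B=1, C=1, D=0:
w1 = XOR(B, D) = XOR(1, 0) = 1
w2 = AND(w1, A) = AND(1, 0) = 0
w3 = XOR(w1, w2) = XOR(1, 0) = 1
w4 = AND(C, w3) = AND(1, 1) = 1
So w4 = 1 as required.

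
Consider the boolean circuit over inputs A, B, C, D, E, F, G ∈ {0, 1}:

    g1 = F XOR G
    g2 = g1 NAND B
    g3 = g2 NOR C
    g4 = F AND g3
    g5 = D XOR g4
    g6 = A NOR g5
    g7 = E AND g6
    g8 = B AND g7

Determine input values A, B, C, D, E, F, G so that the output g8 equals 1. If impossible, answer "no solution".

g8 = B AND g7 must be 1, so both B = 1 and g7 = 1.
g7 = E AND g6 must be 1, so both E = 1 and g6 = 1.
g6 = A NOR g5 must be 1, so both A = 0 and g5 = 0.
Check with A=0, B=1, C=1, D=0, E=1, F=0, G=1:
g1 = F XOR G = 0 XOR 1 = 1
g2 = g1 NAND B = 1 NAND 1 = 0
g3 = g2 NOR C = 0 NOR 1 = 0
g4 = F AND g3 = 0 AND 0 = 0
g5 = D XOR g4 = 0 XOR 0 = 0
g6 = A NOR g5 = 0 NOR 0 = 1
g7 = E AND g6 = 1 AND 1 = 1
g8 = B AND g7 = 1 AND 1 = 1
So g8 = 1 as required.

A=0, B=1, C=1, D=0, E=1, F=0, G=1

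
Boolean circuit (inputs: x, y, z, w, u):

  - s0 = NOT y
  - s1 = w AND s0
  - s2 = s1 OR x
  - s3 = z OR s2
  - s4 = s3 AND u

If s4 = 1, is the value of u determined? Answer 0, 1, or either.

1

s4 = s3 AND u must be 1, so both s3 = 1 and u = 1.
s3 = z OR s2 must be 1, so at least one of z, s2 is 1.
Every assignment with s4 = 1 has u = 1; there are 13 such assignment(s).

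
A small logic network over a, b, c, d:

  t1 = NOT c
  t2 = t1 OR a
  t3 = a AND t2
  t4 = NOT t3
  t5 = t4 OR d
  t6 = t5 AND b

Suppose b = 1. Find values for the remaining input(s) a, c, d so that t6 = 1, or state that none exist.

a=0, c=1, d=1

Check with b = 1 and a=0, c=1, d=1:
t1 = NOT c = NOT 1 = 0
t2 = t1 OR a = 0 OR 0 = 0
t3 = a AND t2 = 0 AND 0 = 0
t4 = NOT t3 = NOT 0 = 1
t5 = t4 OR d = 1 OR 1 = 1
t6 = t5 AND b = 1 AND 1 = 1
So t6 = 1.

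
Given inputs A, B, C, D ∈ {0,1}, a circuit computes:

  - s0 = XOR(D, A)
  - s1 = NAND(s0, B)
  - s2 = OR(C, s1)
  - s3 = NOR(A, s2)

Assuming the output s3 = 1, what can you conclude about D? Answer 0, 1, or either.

1

s3 = NOR(A, s2) must be 1, so both A = 0 and s2 = 0.
Every assignment with s3 = 1 has D = 1; there are 1 such assignment(s).
  A=0, B=1, C=0, D=1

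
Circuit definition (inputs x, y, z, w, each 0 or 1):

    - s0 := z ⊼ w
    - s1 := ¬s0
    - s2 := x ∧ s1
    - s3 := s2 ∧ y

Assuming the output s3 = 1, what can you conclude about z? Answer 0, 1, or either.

s3 = s2 ∧ y must be 1, so both s2 = 1 and y = 1.
Every assignment with s3 = 1 has z = 1; there are 1 such assignment(s).
  x=1, y=1, z=1, w=1

1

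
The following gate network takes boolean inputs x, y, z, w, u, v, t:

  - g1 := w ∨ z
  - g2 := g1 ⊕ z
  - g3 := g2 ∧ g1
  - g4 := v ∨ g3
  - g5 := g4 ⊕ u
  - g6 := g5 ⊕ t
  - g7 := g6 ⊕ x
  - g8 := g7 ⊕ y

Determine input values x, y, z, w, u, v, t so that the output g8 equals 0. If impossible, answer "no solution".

x=1, y=1, z=0, w=1, u=0, v=1, t=1

Check with x=1, y=1, z=0, w=1, u=0, v=1, t=1:
g1 = w ∨ z = 1 ∨ 0 = 1
g2 = g1 ⊕ z = 1 ⊕ 0 = 1
g3 = g2 ∧ g1 = 1 ∧ 1 = 1
g4 = v ∨ g3 = 1 ∨ 1 = 1
g5 = g4 ⊕ u = 1 ⊕ 0 = 1
g6 = g5 ⊕ t = 1 ⊕ 1 = 0
g7 = g6 ⊕ x = 0 ⊕ 1 = 1
g8 = g7 ⊕ y = 1 ⊕ 1 = 0
So g8 = 0 as required.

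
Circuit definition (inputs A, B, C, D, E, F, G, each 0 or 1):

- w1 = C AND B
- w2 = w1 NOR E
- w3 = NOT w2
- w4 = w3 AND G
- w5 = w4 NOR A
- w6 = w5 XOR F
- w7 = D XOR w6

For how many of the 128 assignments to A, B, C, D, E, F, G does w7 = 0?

64

w7 = D XOR w6 must be 0, so D and w6 are equal.
Enumerating the 128 input combinations, 64 give w7 = 0 and 64 give w7 = 1.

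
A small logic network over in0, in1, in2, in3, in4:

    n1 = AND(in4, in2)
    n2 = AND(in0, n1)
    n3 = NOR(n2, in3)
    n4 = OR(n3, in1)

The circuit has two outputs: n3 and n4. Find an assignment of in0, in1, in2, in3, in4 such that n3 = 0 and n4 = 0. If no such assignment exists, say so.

Check with in0=1, in1=0, in2=1, in3=0, in4=1:
n1 = AND(in4, in2) = AND(1, 1) = 1
n2 = AND(in0, n1) = AND(1, 1) = 1
n3 = NOR(n2, in3) = NOR(1, 0) = 0
n4 = OR(n3, in1) = OR(0, 0) = 0
So n3 = 0 and n4 = 0.

in0=1, in1=0, in2=1, in3=0, in4=1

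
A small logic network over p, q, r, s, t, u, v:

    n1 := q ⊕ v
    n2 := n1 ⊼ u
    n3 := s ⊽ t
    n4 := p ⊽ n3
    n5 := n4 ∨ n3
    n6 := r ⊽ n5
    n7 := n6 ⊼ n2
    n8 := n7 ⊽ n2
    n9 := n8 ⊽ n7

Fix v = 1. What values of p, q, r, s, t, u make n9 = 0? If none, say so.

p=1 q=1 r=1 s=1 t=1 u=1

Check with v = 1 and p=1, q=1, r=1, s=1, t=1, u=1:
n1 = q ⊕ v = 1 ⊕ 1 = 0
n2 = n1 ⊼ u = 0 ⊼ 1 = 1
n3 = s ⊽ t = 1 ⊽ 1 = 0
n4 = p ⊽ n3 = 1 ⊽ 0 = 0
n5 = n4 ∨ n3 = 0 ∨ 0 = 0
n6 = r ⊽ n5 = 1 ⊽ 0 = 0
n7 = n6 ⊼ n2 = 0 ⊼ 1 = 1
n8 = n7 ⊽ n2 = 1 ⊽ 1 = 0
n9 = n8 ⊽ n7 = 0 ⊽ 1 = 0
So n9 = 0.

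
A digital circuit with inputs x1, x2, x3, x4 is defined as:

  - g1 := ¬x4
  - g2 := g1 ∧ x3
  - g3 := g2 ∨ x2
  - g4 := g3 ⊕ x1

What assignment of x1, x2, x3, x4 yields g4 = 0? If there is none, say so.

x1=1, x2=0, x3=1, x4=0

g4 = g3 ⊕ x1 must be 0, so g3 and x1 are equal.
Check with x1=1, x2=0, x3=1, x4=0:
g1 = ¬x4 = ¬0 = 1
g2 = g1 ∧ x3 = 1 ∧ 1 = 1
g3 = g2 ∨ x2 = 1 ∨ 0 = 1
g4 = g3 ⊕ x1 = 1 ⊕ 1 = 0
So g4 = 0 as required.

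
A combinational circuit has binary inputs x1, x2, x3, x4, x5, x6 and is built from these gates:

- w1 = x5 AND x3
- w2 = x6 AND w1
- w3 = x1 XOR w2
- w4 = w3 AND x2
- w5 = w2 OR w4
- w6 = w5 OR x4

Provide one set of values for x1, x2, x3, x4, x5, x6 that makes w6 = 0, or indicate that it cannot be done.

w6 = w5 OR x4 must be 0, so both w5 = 0 and x4 = 0.
Check with x1=0, x2=1, x3=0, x4=0, x5=0, x6=0:
w1 = x5 AND x3 = 0 AND 0 = 0
w2 = x6 AND w1 = 0 AND 0 = 0
w3 = x1 XOR w2 = 0 XOR 0 = 0
w4 = w3 AND x2 = 0 AND 1 = 0
w5 = w2 OR w4 = 0 OR 0 = 0
w6 = w5 OR x4 = 0 OR 0 = 0
So w6 = 0 as required.

x1=0, x2=1, x3=0, x4=0, x5=0, x6=0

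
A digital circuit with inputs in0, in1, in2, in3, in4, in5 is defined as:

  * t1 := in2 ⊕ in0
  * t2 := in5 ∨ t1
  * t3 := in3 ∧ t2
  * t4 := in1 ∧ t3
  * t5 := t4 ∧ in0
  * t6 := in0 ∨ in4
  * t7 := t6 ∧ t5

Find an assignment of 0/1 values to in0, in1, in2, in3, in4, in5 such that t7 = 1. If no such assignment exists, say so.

t7 = t6 ∧ t5 must be 1, so both t6 = 1 and t5 = 1.
Check with in0=1 in1=1 in2=1 in3=1 in4=1 in5=1:
t1 = in2 ⊕ in0 = 1 ⊕ 1 = 0
t2 = in5 ∨ t1 = 1 ∨ 0 = 1
t3 = in3 ∧ t2 = 1 ∧ 1 = 1
t4 = in1 ∧ t3 = 1 ∧ 1 = 1
t5 = t4 ∧ in0 = 1 ∧ 1 = 1
t6 = in0 ∨ in4 = 1 ∨ 1 = 1
t7 = t6 ∧ t5 = 1 ∧ 1 = 1
So t7 = 1 as required.

in0=1 in1=1 in2=1 in3=1 in4=1 in5=1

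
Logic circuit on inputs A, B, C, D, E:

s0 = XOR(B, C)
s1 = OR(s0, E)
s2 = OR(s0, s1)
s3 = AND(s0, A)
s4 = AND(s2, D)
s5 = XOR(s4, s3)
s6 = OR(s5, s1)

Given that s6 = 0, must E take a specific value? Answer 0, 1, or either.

0

s6 = OR(s5, s1) must be 0, so both s5 = 0 and s1 = 0.
s5 = XOR(s4, s3) must be 0, so s4 and s3 are equal.
Every assignment with s6 = 0 has E = 0; there are 8 such assignment(s).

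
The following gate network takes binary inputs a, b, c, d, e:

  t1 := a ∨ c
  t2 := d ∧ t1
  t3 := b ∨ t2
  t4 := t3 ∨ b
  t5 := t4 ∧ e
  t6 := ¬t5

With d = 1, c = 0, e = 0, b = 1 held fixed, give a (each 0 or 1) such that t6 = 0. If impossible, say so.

With d = 1, c = 0, e = 0, b = 1 fixed, none of the 2 settings of a give t6 = 0.
For example, with a=1:
t1 = a ∨ c = 1 ∨ 0 = 1
t2 = d ∧ t1 = 1 ∧ 1 = 1
t3 = b ∨ t2 = 1 ∨ 1 = 1
t4 = t3 ∨ b = 1 ∨ 1 = 1
t5 = t4 ∧ e = 1 ∧ 0 = 0
t6 = ¬t5 = ¬0 = 1
giving t6 = 1 ≠ 0.

no solution exists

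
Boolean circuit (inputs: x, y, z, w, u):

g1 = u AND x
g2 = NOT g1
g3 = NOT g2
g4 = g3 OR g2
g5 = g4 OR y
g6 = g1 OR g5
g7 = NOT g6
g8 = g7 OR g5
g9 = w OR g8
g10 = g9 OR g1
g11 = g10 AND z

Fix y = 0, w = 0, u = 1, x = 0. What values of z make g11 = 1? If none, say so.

g11 = g10 AND z must be 1, so both g10 = 1 and z = 1.
Check with y = 0, w = 0, u = 1, x = 0 and z=1:
g1 = u AND x = 1 AND 0 = 0
g2 = NOT g1 = NOT 0 = 1
g3 = NOT g2 = NOT 1 = 0
g4 = g3 OR g2 = 0 OR 1 = 1
g5 = g4 OR y = 1 OR 0 = 1
g6 = g1 OR g5 = 0 OR 1 = 1
g7 = NOT g6 = NOT 1 = 0
g8 = g7 OR g5 = 0 OR 1 = 1
g9 = w OR g8 = 0 OR 1 = 1
g10 = g9 OR g1 = 1 OR 0 = 1
g11 = g10 AND z = 1 AND 1 = 1
So g11 = 1.

z=1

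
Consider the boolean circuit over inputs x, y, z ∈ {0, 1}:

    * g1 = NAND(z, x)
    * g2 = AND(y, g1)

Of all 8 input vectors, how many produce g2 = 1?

g2 = AND(y, g1) must be 1, so both y = 1 and g1 = 1.
g1 = NAND(z, x) must be 1, so at least one of z, x is 0.
Satisfying assignments:
  x=0, y=1, z=0
  x=0, y=1, z=1
  x=1, y=1, z=0

3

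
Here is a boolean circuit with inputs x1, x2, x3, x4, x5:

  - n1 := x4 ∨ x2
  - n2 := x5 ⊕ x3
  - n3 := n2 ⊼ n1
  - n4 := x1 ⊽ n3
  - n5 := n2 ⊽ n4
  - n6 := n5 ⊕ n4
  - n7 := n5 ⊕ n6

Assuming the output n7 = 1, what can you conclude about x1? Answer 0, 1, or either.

n7 = n5 ⊕ n6 must be 1, so n5 and n6 differ.
Every assignment with n7 = 1 has x1 = 0; there are 6 such assignment(s).

0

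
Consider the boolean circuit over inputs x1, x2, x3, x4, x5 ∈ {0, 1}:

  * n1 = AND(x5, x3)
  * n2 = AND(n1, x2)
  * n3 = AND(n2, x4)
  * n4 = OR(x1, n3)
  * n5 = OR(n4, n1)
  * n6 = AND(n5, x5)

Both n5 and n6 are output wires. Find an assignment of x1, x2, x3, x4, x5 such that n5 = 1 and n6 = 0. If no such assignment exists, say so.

x1=1 x2=0 x3=0 x4=1 x5=0

Check with x1=1 x2=0 x3=0 x4=1 x5=0:
n1 = AND(x5, x3) = AND(0, 0) = 0
n2 = AND(n1, x2) = AND(0, 0) = 0
n3 = AND(n2, x4) = AND(0, 1) = 0
n4 = OR(x1, n3) = OR(1, 0) = 1
n5 = OR(n4, n1) = OR(1, 0) = 1
n6 = AND(n5, x5) = AND(1, 0) = 0
So n5 = 1 and n6 = 0.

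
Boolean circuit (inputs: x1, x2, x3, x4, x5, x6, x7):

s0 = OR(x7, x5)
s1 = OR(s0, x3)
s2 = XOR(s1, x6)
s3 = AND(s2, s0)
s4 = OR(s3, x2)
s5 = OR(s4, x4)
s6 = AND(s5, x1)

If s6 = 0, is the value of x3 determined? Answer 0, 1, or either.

Both values of x3 occur among assignments with s6 = 0:
  x3=0: x1=0, x2=0, x3=0, x4=0, x5=0, x6=0, x7=0
  x3=1: x1=0, x2=0, x3=1, x4=0, x5=0, x6=0, x7=0

either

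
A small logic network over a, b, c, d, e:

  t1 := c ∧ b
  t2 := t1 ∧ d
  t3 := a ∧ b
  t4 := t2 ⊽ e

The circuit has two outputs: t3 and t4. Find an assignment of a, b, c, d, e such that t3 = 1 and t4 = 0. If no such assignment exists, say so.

a=1, b=1, c=1, d=0, e=1

Check with a=1, b=1, c=1, d=0, e=1:
t1 = c ∧ b = 1 ∧ 1 = 1
t2 = t1 ∧ d = 1 ∧ 0 = 0
t3 = a ∧ b = 1 ∧ 1 = 1
t4 = t2 ⊽ e = 0 ⊽ 1 = 0
So t3 = 1 and t4 = 0.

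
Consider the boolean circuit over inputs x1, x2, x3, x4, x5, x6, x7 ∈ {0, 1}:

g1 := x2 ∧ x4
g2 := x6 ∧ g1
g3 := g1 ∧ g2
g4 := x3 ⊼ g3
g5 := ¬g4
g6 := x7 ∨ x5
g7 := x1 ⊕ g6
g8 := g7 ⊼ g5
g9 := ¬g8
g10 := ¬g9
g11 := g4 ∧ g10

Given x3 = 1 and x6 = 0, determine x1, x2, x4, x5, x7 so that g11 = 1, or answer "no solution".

Check with x3 = 1 and x6 = 0 and x1=0, x2=0, x4=1, x5=0, x7=0:
g1 = x2 ∧ x4 = 0 ∧ 1 = 0
g2 = x6 ∧ g1 = 0 ∧ 0 = 0
g3 = g1 ∧ g2 = 0 ∧ 0 = 0
g4 = x3 ⊼ g3 = 1 ⊼ 0 = 1
g5 = ¬g4 = ¬1 = 0
g6 = x7 ∨ x5 = 0 ∨ 0 = 0
g7 = x1 ⊕ g6 = 0 ⊕ 0 = 0
g8 = g7 ⊼ g5 = 0 ⊼ 0 = 1
g9 = ¬g8 = ¬1 = 0
g10 = ¬g9 = ¬0 = 1
g11 = g4 ∧ g10 = 1 ∧ 1 = 1
So g11 = 1.

x1=0, x2=0, x4=1, x5=0, x7=0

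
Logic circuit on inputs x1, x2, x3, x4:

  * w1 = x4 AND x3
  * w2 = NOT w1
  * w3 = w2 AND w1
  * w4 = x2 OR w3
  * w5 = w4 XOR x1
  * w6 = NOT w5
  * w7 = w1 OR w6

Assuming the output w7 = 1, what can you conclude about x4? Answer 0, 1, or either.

Both values of x4 occur among assignments with w7 = 1:
  x4=0: x1=0, x2=0, x3=0, x4=0
  x4=1: x1=0, x2=0, x3=0, x4=1

either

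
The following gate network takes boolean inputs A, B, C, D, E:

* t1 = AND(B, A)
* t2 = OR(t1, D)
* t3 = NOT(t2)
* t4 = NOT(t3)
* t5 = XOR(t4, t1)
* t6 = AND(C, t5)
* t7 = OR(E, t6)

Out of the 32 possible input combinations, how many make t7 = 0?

13

t7 = OR(E, t6) must be 0, so both E = 0 and t6 = 0.
t6 = AND(C, t5) must be 0, so at least one of C, t5 is 0.
Enumerating the 32 input combinations, 13 give t7 = 0 and 19 give t7 = 1.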